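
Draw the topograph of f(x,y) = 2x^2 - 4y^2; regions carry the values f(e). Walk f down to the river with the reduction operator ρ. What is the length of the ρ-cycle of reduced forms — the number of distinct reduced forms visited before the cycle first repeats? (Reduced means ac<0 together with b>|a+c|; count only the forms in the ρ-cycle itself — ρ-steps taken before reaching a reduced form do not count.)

D = 32, ⌊√D⌋ = 5
descent: ρ → (-4,0,2)
descent: ρ → (2,4,-2)  [lands on river]
river: ρ → (-2,4,2)
ρ-cycle length = 2 (tail of 2 descent steps not counted)

2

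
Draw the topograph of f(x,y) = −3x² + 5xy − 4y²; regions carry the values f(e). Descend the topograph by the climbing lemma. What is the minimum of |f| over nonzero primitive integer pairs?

translate: b→1 (≡-5 mod 6), so (3,-5,4)→(3,1,2)
flip: (3,1,2)→(2,-1,3)
reduced (well bottom): (2,-1,3) with a≤c, −a<b≤a
well minimum |f| = |-2| = 2 (negative-definite)

2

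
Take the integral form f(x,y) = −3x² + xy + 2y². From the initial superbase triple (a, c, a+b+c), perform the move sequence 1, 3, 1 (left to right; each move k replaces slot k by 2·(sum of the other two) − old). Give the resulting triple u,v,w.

start (-3,2,0) = (f(1,0),f(0,1),f(1,1))
replace slot 1: 2·(2+0) − (-3) = 7 → (7,2,0)
replace slot 3: 2·(7+2) − 0 = 18 → (7,2,18)
replace slot 1: 2·(2+18) − 7 = 33 → (33,2,18)

33,2,18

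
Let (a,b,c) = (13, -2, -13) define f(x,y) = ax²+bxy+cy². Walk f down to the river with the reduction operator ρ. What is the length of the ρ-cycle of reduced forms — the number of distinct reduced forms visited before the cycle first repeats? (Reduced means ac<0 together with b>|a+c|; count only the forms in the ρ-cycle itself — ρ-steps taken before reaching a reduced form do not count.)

D = 680, ⌊√D⌋ = 26
descent: ρ → (-13,2,13)  [lands on river]
river: ρ → (13,24,-2)
river: ρ → (-2,24,13)
river: ρ → (13,2,-13)
river: ρ → (-13,24,2)
river: ρ → (2,24,-13)
ρ-cycle length = 6 (tail of 1 descent step not counted)

6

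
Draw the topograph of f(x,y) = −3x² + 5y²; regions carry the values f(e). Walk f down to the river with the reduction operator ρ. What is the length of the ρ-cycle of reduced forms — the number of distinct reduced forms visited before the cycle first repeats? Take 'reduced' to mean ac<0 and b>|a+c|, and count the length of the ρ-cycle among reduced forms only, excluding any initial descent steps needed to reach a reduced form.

D = 60, ⌊√D⌋ = 7
descent: ρ → (5,0,-3)
descent: ρ → (-3,6,2)  [lands on river]
river: ρ → (2,6,-3)
ρ-cycle length = 2 (tail of 2 descent steps not counted)

2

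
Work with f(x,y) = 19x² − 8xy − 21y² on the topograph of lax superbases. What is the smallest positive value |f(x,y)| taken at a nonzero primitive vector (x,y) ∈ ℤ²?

descent: ρ → (-21,8,19)  [lands on river]
river: ρ → (19,30,-10)
river: ρ → (-10,30,19)
river: ρ → (19,8,-21)
river: ρ → (-21,34,6)
river: ρ → (6,38,-9)
river: ρ → (-9,34,14)
river: ρ → (14,22,-21)
river: ρ → (-21,20,15)
river: ρ → (15,40,-1)
river: ρ → (-1,40,15)
river: ρ → (15,20,-21)
river: ρ → (-21,22,14)
river: ρ → (14,34,-9)
river: ρ → (-9,38,6)
river: ρ → (6,34,-21)
closes: descent 1, river 16
min |a| on river = 1

1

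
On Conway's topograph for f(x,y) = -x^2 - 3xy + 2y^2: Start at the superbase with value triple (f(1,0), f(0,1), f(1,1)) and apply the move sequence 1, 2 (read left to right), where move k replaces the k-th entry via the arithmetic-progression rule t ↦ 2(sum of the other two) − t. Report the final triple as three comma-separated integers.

start (-1,2,-2) = (f(1,0),f(0,1),f(1,1))
replace slot 1: 2·(2+(-2)) − (-1) = 1 → (1,2,-2)
replace slot 2: 2·(1+(-2)) − 2 = -4 → (1,-4,-2)

1,-4,-2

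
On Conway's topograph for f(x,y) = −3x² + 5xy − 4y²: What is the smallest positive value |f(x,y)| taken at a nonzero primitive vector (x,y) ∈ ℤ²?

translate: b→1 (≡-5 mod 6), so (3,-5,4)→(3,1,2)
flip: (3,1,2)→(2,-1,3)
reduced (well bottom): (2,-1,3) with a≤c, −a<b≤a
well minimum |f| = |-2| = 2 (negative-definite)

2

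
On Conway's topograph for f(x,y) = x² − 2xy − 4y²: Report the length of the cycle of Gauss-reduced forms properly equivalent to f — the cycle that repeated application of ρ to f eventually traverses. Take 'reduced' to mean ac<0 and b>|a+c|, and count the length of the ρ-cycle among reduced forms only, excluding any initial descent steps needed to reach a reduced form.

D = 20, ⌊√D⌋ = 4
descent: ρ → (-4,2,1)
descent: ρ → (1,4,-1)  [lands on river]
river: ρ → (-1,4,1)
ρ-cycle length = 2 (tail of 2 descent steps not counted)

2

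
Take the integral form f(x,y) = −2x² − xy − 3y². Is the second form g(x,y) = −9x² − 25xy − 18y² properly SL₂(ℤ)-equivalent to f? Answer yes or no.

D₁ = -23, D₂ = -23
f is negative-definite; reduce −f:
−f: reduced (well bottom): (2,1,3) with a≤c, −a<b≤a
flip sign back: reduced form of f is (-2,-1,-3)
g is negative-definite; reduce −g:
−g: translate: b→7 (≡25 mod 18), so (9,25,18)→(9,7,2)
−g: flip: (9,7,2)→(2,-7,9)
−g: translate: b→1 (≡-7 mod 4), so (2,-7,9)→(2,1,3)
−g: reduced (well bottom): (2,1,3) with a≤c, −a<b≤a
flip sign back: reduced form of g is (-2,-1,-3)
reduced forms (-2, -1, -3) vs (-2, -1, -3) ⇒ equivalent

yes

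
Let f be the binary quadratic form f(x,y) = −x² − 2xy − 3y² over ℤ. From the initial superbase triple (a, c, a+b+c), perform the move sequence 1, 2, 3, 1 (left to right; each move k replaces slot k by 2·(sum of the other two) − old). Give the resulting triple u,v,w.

start (-1,-3,-6) = (f(1,0),f(0,1),f(1,1))
replace slot 1: 2·((-3)+(-6)) − (-1) = -17 → (-17,-3,-6)
replace slot 2: 2·((-17)+(-6)) − (-3) = -43 → (-17,-43,-6)
replace slot 3: 2·((-17)+(-43)) − (-6) = -114 → (-17,-43,-114)
replace slot 1: 2·((-43)+(-114)) − (-17) = -297 → (-297,-43,-114)

-297,-43,-114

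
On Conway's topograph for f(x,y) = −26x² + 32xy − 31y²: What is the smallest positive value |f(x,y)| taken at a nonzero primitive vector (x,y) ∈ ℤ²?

translate: b→20 (≡-32 mod 52), so (26,-32,31)→(26,20,25)
flip: (26,20,25)→(25,-20,26)
reduced (well bottom): (25,-20,26) with a≤c, −a<b≤a
well minimum |f| = |-25| = 25 (negative-definite)

25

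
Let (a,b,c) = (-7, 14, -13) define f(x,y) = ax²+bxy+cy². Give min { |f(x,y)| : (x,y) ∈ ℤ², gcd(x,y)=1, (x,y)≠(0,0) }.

translate: b→0 (≡-14 mod 14), so (7,-14,13)→(7,0,6)
flip: (7,0,6)→(6,0,7)
reduced (well bottom): (6,0,7) with a≤c, −a<b≤a
well minimum |f| = |-6| = 6 (negative-definite)

6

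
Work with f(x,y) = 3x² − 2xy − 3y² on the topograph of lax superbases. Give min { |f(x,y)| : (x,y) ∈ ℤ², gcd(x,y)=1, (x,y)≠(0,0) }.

descent: ρ → (-3,2,3)  [lands on river]
river: ρ → (3,4,-2)
river: ρ → (-2,4,3)
river: ρ → (3,2,-3)
river: ρ → (-3,4,2)
river: ρ → (2,4,-3)
closes: descent 1, river 6
min |a| on river = 2

2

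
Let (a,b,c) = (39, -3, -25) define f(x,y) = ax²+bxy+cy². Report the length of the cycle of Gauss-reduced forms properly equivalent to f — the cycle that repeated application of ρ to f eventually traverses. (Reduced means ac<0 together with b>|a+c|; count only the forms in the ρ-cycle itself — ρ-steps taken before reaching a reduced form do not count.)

D = 3909, ⌊√D⌋ = 62
descent: ρ → (-25,53,11)  [lands on river]
river: ρ → (11,57,-15)
river: ρ → (-15,33,47)
river: ρ → (47,61,-1)
river: ρ → (-1,61,47)
river: ρ → (47,33,-15)
river: ρ → (-15,57,11)
river: ρ → (11,53,-25)
river: ρ → (-25,47,17)
river: ρ → (17,55,-13)
river: ρ → (-13,49,29)
river: ρ → (29,9,-33)
river: ρ → (-33,57,5)
river: ρ → (5,53,-55)
river: ρ → (-55,57,3)
river: ρ → (3,57,-55)
river: ρ → (-55,53,5)
river: ρ → (5,57,-33)
river: ρ → (-33,9,29)
river: ρ → (29,49,-13)
river: ρ → (-13,55,17)
river: ρ → (17,47,-25)
ρ-cycle length = 22 (tail of 1 descent step not counted)

22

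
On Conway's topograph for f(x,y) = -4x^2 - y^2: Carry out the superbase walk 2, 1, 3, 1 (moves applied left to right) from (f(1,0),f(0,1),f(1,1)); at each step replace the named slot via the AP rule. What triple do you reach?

start (-4,-1,-5) = (f(1,0),f(0,1),f(1,1))
replace slot 2: 2·((-4)+(-5)) − (-1) = -17 → (-4,-17,-5)
replace slot 1: 2·((-17)+(-5)) − (-4) = -40 → (-40,-17,-5)
replace slot 3: 2·((-40)+(-17)) − (-5) = -109 → (-40,-17,-109)
replace slot 1: 2·((-17)+(-109)) − (-40) = -212 → (-212,-17,-109)

-212,-17,-109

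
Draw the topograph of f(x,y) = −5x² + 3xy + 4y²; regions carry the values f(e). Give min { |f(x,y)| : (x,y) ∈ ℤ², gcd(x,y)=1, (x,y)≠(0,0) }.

river: ρ → (4,5,-4)
river: ρ → (-4,3,5)
river: ρ → (5,7,-2)
river: ρ → (-2,9,1)
river: ρ → (1,9,-2)
river: ρ → (-2,7,5)
river: ρ → (5,3,-4)
river: ρ → (-4,5,4)
river: ρ → (4,3,-5)
river: ρ → (-5,7,2)
river: ρ → (2,9,-1)
river: ρ → (-1,9,2)
river: ρ → (2,7,-5)
river: ρ → (-5,3,4)
closes: descent 0, river 14
min |a| on river = 1

1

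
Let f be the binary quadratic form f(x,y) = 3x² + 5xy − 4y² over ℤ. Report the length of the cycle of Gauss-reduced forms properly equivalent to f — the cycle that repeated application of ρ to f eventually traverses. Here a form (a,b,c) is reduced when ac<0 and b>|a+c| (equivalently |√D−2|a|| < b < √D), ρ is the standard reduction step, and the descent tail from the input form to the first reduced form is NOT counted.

D = 73, ⌊√D⌋ = 8
river: ρ → (-4,3,4)
river: ρ → (4,5,-3)
river: ρ → (-3,7,2)
river: ρ → (2,5,-6)
river: ρ → (-6,7,1)
river: ρ → (1,7,-6)
river: ρ → (-6,5,2)
river: ρ → (2,7,-3)
river: ρ → (-3,5,4)
river: ρ → (4,3,-4)
river: ρ → (-4,5,3)
river: ρ → (3,7,-2)
river: ρ → (-2,5,6)
river: ρ → (6,7,-1)
river: ρ → (-1,7,6)
river: ρ → (6,5,-2)
river: ρ → (-2,7,3)
river: ρ → (3,5,-4)
ρ-cycle length = 18 (tail of 0 descent steps not counted)

18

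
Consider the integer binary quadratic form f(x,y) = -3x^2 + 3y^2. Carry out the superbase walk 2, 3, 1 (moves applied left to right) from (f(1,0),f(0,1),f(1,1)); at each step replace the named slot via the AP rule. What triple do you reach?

start (-3,3,0) = (f(1,0),f(0,1),f(1,1))
replace slot 2: 2·((-3)+0) − 3 = -9 → (-3,-9,0)
replace slot 3: 2·((-3)+(-9)) − 0 = -24 → (-3,-9,-24)
replace slot 1: 2·((-9)+(-24)) − (-3) = -63 → (-63,-9,-24)

-63,-9,-24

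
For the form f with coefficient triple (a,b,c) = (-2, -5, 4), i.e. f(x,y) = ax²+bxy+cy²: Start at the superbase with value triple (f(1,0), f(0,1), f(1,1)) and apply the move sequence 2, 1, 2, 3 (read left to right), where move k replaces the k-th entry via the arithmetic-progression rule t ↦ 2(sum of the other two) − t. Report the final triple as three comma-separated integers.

start (-2,4,-3) = (f(1,0),f(0,1),f(1,1))
replace slot 2: 2·((-2)+(-3)) − 4 = -14 → (-2,-14,-3)
replace slot 1: 2·((-14)+(-3)) − (-2) = -32 → (-32,-14,-3)
replace slot 2: 2·((-32)+(-3)) − (-14) = -56 → (-32,-56,-3)
replace slot 3: 2·((-32)+(-56)) − (-3) = -173 → (-32,-56,-173)

-32,-56,-173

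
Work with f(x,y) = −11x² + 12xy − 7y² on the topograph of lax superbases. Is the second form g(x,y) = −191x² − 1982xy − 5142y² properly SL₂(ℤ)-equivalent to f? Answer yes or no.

D₁ = -164, D₂ = -164
f is negative-definite; reduce −f:
−f: translate: b→10 (≡-12 mod 22), so (11,-12,7)→(11,10,6)
−f: flip: (11,10,6)→(6,-10,11)
−f: translate: b→2 (≡-10 mod 12), so (6,-10,11)→(6,2,7)
−f: reduced (well bottom): (6,2,7) with a≤c, −a<b≤a
flip sign back: reduced form of f is (-6,-2,-7)
g is negative-definite; reduce −g:
−g: translate: b→72 (≡1982 mod 382), so (191,1982,5142)→(191,72,7)
−g: flip: (191,72,7)→(7,-72,191)
−g: translate: b→-2 (≡-72 mod 14), so (7,-72,191)→(7,-2,6)
−g: flip: (7,-2,6)→(6,2,7)
−g: reduced (well bottom): (6,2,7) with a≤c, −a<b≤a
flip sign back: reduced form of g is (-6,-2,-7)
reduced forms (-6, -2, -7) vs (-6, -2, -7) ⇒ equivalent

yes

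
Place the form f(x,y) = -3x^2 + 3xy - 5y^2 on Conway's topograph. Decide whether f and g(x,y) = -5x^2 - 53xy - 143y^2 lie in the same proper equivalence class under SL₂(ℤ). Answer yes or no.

D₁ = -51, D₂ = -51
f is negative-definite; reduce −f:
−f: translate: b→3 (≡-3 mod 6), so (3,-3,5)→(3,3,5)
−f: reduced (well bottom): (3,3,5) with a≤c, −a<b≤a
flip sign back: reduced form of f is (-3,-3,-5)
g is negative-definite; reduce −g:
−g: translate: b→3 (≡53 mod 10), so (5,53,143)→(5,3,3)
−g: flip: (5,3,3)→(3,-3,5)
−g: translate: b→3 (≡-3 mod 6), so (3,-3,5)→(3,3,5)
−g: reduced (well bottom): (3,3,5) with a≤c, −a<b≤a
flip sign back: reduced form of g is (-3,-3,-5)
reduced forms (-3, -3, -5) vs (-3, -3, -5) ⇒ equivalent

yes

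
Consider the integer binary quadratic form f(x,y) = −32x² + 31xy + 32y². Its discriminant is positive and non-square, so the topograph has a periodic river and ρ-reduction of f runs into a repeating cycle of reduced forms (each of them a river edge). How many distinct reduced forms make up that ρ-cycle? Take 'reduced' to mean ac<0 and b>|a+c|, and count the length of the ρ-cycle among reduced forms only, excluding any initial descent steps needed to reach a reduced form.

D = 5057, ⌊√D⌋ = 71
river: ρ → (32,33,-31)
river: ρ → (-31,29,34)
river: ρ → (34,39,-26)
river: ρ → (-26,65,8)
river: ρ → (8,63,-34)
river: ρ → (-34,5,37)
river: ρ → (37,69,-2)
river: ρ → (-2,71,2)
river: ρ → (2,69,-37)
river: ρ → (-37,5,34)
river: ρ → (34,63,-8)
river: ρ → (-8,65,26)
river: ρ → (26,39,-34)
river: ρ → (-34,29,31)
river: ρ → (31,33,-32)
river: ρ → (-32,31,32)
ρ-cycle length = 16 (tail of 0 descent steps not counted)

16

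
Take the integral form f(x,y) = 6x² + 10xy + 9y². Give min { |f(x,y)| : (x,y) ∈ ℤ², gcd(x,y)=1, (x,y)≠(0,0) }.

translate: b→-2 (≡10 mod 12), so (6,10,9)→(6,-2,5)
flip: (6,-2,5)→(5,2,6)
reduced (well bottom): (5,2,6) with a≤c, −a<b≤a
well minimum = a = 5

5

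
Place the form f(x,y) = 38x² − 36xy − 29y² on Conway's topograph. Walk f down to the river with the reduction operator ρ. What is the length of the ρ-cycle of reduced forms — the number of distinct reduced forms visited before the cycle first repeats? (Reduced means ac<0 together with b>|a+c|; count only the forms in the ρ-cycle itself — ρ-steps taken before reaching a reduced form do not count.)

D = 5704, ⌊√D⌋ = 75
descent: ρ → (-29,36,38)  [lands on river]
river: ρ → (38,40,-27)
river: ρ → (-27,68,10)
river: ρ → (10,72,-13)
river: ρ → (-13,58,45)
river: ρ → (45,32,-26)
river: ρ → (-26,72,5)
river: ρ → (5,68,-54)
river: ρ → (-54,40,19)
river: ρ → (19,74,-3)
river: ρ → (-3,70,67)
river: ρ → (67,64,-6)
river: ρ → (-6,68,45)
river: ρ → (45,22,-29)
ρ-cycle length = 14 (tail of 1 descent step not counted)

14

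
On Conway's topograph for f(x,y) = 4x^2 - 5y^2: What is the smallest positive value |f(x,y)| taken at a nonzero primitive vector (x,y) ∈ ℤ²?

descent: ρ → (-5,0,4)
descent: ρ → (4,8,-1)  [lands on river]
river: ρ → (-1,8,4)
closes: descent 2, river 2
min |a| on river = 1

1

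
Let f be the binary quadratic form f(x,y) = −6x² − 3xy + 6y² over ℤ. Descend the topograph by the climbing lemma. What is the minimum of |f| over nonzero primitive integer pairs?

descent: ρ → (6,3,-6)  [lands on river]
river: ρ → (-6,9,3)
river: ρ → (3,9,-6)
river: ρ → (-6,3,6)
river: ρ → (6,9,-3)
river: ρ → (-3,9,6)
closes: descent 1, river 6
min |a| on river = 3

3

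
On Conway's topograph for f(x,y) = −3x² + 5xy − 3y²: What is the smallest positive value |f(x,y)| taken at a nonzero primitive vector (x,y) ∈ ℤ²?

translate: b→1 (≡-5 mod 6), so (3,-5,3)→(3,1,1)
flip: (3,1,1)→(1,-1,3)
translate: b→1 (≡-1 mod 2), so (1,-1,3)→(1,1,3)
reduced (well bottom): (1,1,3) with a≤c, −a<b≤a
well minimum |f| = |-1| = 1 (negative-definite)

1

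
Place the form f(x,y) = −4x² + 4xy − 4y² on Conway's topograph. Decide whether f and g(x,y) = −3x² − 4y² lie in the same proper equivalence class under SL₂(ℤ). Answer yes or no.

D₁ = -48, D₂ = -48
f is negative-definite; reduce −f:
−f: translate: b→4 (≡-4 mod 8), so (4,-4,4)→(4,4,4)
−f: reduced (well bottom): (4,4,4) with a≤c, −a<b≤a
flip sign back: reduced form of f is (-4,-4,-4)
g is negative-definite; reduce −g:
−g: reduced (well bottom): (3,0,4) with a≤c, −a<b≤a
flip sign back: reduced form of g is (-3,0,-4)
reduced forms (-4, -4, -4) vs (-3, 0, -4) ⇒ inequivalent

no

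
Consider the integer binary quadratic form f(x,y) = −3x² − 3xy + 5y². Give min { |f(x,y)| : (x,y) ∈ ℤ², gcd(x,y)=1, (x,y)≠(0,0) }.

descent: ρ → (5,3,-3)  [lands on river]
river: ρ → (-3,3,5)
river: ρ → (5,7,-1)
river: ρ → (-1,7,5)
closes: descent 1, river 4
min |a| on river = 1

1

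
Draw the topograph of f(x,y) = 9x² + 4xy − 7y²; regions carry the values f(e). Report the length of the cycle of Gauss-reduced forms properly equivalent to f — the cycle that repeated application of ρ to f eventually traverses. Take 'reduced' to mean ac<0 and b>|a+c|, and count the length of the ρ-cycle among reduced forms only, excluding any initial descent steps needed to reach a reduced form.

D = 268, ⌊√D⌋ = 16
river: ρ → (-7,10,6)
river: ρ → (6,14,-3)
river: ρ → (-3,16,1)
river: ρ → (1,16,-3)
river: ρ → (-3,14,6)
river: ρ → (6,10,-7)
river: ρ → (-7,4,9)
river: ρ → (9,14,-2)
river: ρ → (-2,14,9)
river: ρ → (9,4,-7)
ρ-cycle length = 10 (tail of 0 descent steps not counted)

10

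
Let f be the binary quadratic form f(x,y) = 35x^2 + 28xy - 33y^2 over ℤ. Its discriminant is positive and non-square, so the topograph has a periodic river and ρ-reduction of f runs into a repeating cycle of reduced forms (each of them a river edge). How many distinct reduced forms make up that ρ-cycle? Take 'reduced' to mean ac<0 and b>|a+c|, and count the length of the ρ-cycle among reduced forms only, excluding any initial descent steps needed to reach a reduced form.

D = 5404, ⌊√D⌋ = 73
river: ρ → (-33,38,30)
river: ρ → (30,22,-41)
river: ρ → (-41,60,11)
river: ρ → (11,72,-5)
river: ρ → (-5,68,39)
river: ρ → (39,10,-34)
river: ρ → (-34,58,15)
river: ρ → (15,62,-26)
river: ρ → (-26,42,35)
river: ρ → (35,28,-33)
ρ-cycle length = 10 (tail of 0 descent steps not counted)

10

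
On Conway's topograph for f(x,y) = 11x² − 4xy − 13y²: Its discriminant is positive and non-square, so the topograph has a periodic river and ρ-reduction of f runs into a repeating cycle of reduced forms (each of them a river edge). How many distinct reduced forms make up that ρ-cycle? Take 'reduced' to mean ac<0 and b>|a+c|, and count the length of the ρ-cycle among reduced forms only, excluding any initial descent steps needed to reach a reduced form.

D = 588, ⌊√D⌋ = 24
descent: ρ → (-13,4,11)  [lands on river]
river: ρ → (11,18,-6)
river: ρ → (-6,18,11)
river: ρ → (11,4,-13)
river: ρ → (-13,22,2)
river: ρ → (2,22,-13)
ρ-cycle length = 6 (tail of 1 descent step not counted)

6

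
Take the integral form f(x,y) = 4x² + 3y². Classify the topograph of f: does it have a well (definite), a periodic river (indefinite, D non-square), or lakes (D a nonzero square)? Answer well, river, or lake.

D = b²−4ac = 0² − 4·4·3 = -48
D < 0 ⇒ definite ⇒ every region one sign ⇒ single well

well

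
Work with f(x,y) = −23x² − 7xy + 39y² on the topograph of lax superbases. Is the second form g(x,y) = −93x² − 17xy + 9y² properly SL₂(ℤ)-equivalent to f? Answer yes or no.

D₁ = 3637, D₂ = 3637
river cycle of f (length 54): (-23, 39, 23), (23, 53, -9), (-9, 55, 17), (17, 47, -21), (-21, 37, 27), (27, 17, -31), (-31, 45, 13), (13, 59, -3), (-3, 55, 51), (51, 47, -7), … (44 more)
river cycle of g (length 54): (9, 53, -23), (-23, 39, 23), (23, 53, -9), (-9, 55, 17), (17, 47, -21), (-21, 37, 27), (27, 17, -31), (-31, 45, 13), (13, 59, -3), (-3, 55, 51), … (44 more)
cycles coincide ⇒ equivalent

yes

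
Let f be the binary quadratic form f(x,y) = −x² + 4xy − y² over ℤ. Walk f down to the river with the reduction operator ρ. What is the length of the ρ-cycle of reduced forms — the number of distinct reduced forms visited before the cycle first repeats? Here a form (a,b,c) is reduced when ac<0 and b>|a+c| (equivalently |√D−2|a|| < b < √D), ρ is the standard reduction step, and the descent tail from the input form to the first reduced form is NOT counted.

D = 12, ⌊√D⌋ = 3
descent: ρ → (-1,2,2)  [lands on river]
river: ρ → (2,2,-1)
ρ-cycle length = 2 (tail of 1 descent step not counted)

2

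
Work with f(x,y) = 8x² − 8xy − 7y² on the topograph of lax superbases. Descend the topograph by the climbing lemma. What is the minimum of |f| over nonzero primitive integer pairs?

descent: ρ → (-7,8,8)  [lands on river]
river: ρ → (8,8,-7)
river: ρ → (-7,6,9)
river: ρ → (9,12,-4)
river: ρ → (-4,12,9)
river: ρ → (9,6,-7)
closes: descent 1, river 6
min |a| on river = 4

4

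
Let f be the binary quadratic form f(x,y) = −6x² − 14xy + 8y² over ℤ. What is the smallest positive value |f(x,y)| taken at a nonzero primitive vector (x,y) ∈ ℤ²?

descent: ρ → (8,14,-6)  [lands on river]
river: ρ → (-6,10,12)
river: ρ → (12,14,-4)
river: ρ → (-4,18,4)
river: ρ → (4,14,-12)
river: ρ → (-12,10,6)
river: ρ → (6,14,-8)
river: ρ → (-8,18,2)
river: ρ → (2,18,-8)
river: ρ → (-8,14,6)
river: ρ → (6,10,-12)
river: ρ → (-12,14,4)
river: ρ → (4,18,-4)
river: ρ → (-4,14,12)
river: ρ → (12,10,-6)
river: ρ → (-6,14,8)
river: ρ → (8,18,-2)
river: ρ → (-2,18,8)
closes: descent 1, river 18
min |a| on river = 2

2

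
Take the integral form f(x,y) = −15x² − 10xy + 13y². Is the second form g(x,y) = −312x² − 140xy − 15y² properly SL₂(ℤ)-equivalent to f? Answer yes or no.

D₁ = 880, D₂ = 880
river cycle of f (length 6): (13, 10, -15), (-15, 20, 8), (8, 28, -3), (-3, 26, 17), (17, 8, -12), (-12, 16, 13)
river cycle of g (length 6): (-15, 20, 8), (8, 28, -3), (-3, 26, 17), (17, 8, -12), (-12, 16, 13), (13, 10, -15)
cycles coincide ⇒ equivalent

yes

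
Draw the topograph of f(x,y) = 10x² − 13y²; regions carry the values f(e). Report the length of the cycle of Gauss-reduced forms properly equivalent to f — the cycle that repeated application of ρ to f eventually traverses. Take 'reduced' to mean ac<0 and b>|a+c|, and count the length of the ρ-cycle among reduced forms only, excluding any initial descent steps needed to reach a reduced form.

D = 520, ⌊√D⌋ = 22
descent: ρ → (-13,0,10)
descent: ρ → (10,20,-3)  [lands on river]
river: ρ → (-3,22,3)
river: ρ → (3,20,-10)
river: ρ → (-10,20,3)
river: ρ → (3,22,-3)
river: ρ → (-3,20,10)
ρ-cycle length = 6 (tail of 2 descent steps not counted)

6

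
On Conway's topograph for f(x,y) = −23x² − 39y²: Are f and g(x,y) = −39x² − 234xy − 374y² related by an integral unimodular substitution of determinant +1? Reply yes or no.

D₁ = -3588, D₂ = -3588
f is negative-definite; reduce −f:
−f: reduced (well bottom): (23,0,39) with a≤c, −a<b≤a
flip sign back: reduced form of f is (-23,0,-39)
g is negative-definite; reduce −g:
−g: translate: b→0 (≡234 mod 78), so (39,234,374)→(39,0,23)
−g: flip: (39,0,23)→(23,0,39)
−g: reduced (well bottom): (23,0,39) with a≤c, −a<b≤a
flip sign back: reduced form of g is (-23,0,-39)
reduced forms (-23, 0, -39) vs (-23, 0, -39) ⇒ equivalent

yes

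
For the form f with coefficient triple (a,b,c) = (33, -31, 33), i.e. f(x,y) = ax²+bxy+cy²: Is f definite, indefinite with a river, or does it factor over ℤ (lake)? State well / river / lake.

D = b²−4ac = (-31)² − 4·33·33 = -3395
D < 0 ⇒ definite ⇒ every region one sign ⇒ single well

well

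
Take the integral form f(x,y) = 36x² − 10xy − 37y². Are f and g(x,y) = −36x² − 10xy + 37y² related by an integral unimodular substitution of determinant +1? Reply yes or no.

D₁ = 5428, D₂ = 5428
river cycle of f (length 38): (-37, 10, 36), (36, 62, -11), (-11, 70, 12), (12, 50, -61), (-61, 72, 1), (1, 72, -61), (-61, 50, 12), (12, 70, -11), (-11, 62, 36), (36, 10, -37), … (28 more)
river cycle of g (length 38): (37, 10, -36), (-36, 62, 11), (11, 70, -12), (-12, 50, 61), (61, 72, -1), (-1, 72, 61), (61, 50, -12), (-12, 70, 11), (11, 62, -36), (-36, 10, 37), … (28 more)
cycles differ ⇒ inequivalent

no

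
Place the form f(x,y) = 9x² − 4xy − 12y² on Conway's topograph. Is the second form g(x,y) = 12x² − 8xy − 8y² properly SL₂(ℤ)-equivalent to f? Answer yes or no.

D₁ = 448, D₂ = 448
river cycle of f (length 6): (-12, 4, 9), (9, 14, -7), (-7, 14, 9), (9, 4, -12), (-12, 20, 1), (1, 20, -12)
river cycle of g (length 4): (-8, 8, 12), (12, 16, -4), (-4, 16, 12), (12, 8, -8)
cycles differ ⇒ inequivalent

no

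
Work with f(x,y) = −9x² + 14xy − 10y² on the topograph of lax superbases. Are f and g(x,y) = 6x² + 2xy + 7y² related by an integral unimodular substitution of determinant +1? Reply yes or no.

D₁ = -164, D₂ = -164
f is negative-definite; reduce −f:
−f: translate: b→4 (≡-14 mod 18), so (9,-14,10)→(9,4,5)
−f: flip: (9,4,5)→(5,-4,9)
−f: reduced (well bottom): (5,-4,9) with a≤c, −a<b≤a
flip sign back: reduced form of f is (-5,4,-9)
g: reduced (well bottom): (6,2,7) with a≤c, −a<b≤a
reduced forms (-5, 4, -9) vs (6, 2, 7) ⇒ inequivalent

no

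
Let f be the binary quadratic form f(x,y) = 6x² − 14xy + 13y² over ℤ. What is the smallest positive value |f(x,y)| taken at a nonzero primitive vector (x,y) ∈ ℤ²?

translate: b→-2 (≡-14 mod 12), so (6,-14,13)→(6,-2,5)
flip: (6,-2,5)→(5,2,6)
reduced (well bottom): (5,2,6) with a≤c, −a<b≤a
well minimum = a = 5

5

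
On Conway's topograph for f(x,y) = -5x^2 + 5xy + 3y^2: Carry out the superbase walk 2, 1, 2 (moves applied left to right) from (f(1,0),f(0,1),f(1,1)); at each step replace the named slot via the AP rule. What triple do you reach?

start (-5,3,3) = (f(1,0),f(0,1),f(1,1))
replace slot 2: 2·((-5)+3) − 3 = -7 → (-5,-7,3)
replace slot 1: 2·((-7)+3) − (-5) = -3 → (-3,-7,3)
replace slot 2: 2·((-3)+3) − (-7) = 7 → (-3,7,3)

-3,7,3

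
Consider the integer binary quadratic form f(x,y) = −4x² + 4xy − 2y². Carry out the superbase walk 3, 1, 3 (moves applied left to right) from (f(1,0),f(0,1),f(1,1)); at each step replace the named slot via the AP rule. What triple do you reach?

start (-4,-2,-2) = (f(1,0),f(0,1),f(1,1))
replace slot 3: 2·((-4)+(-2)) − (-2) = -10 → (-4,-2,-10)
replace slot 1: 2·((-2)+(-10)) − (-4) = -20 → (-20,-2,-10)
replace slot 3: 2·((-20)+(-2)) − (-10) = -34 → (-20,-2,-34)

-20,-2,-34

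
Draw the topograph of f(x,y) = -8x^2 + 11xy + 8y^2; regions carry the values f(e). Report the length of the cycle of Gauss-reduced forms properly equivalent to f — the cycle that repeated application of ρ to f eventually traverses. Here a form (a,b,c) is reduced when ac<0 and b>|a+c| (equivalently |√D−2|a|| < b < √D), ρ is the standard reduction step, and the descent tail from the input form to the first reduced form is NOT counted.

D = 377, ⌊√D⌋ = 19
river: ρ → (8,5,-11)
river: ρ → (-11,17,2)
river: ρ → (2,19,-2)
river: ρ → (-2,17,11)
river: ρ → (11,5,-8)
river: ρ → (-8,11,8)
ρ-cycle length = 6 (tail of 0 descent steps not counted)

6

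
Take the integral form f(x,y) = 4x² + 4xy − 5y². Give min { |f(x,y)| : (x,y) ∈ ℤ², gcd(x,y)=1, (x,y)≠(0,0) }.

river: ρ → (-5,6,3)
river: ρ → (3,6,-5)
river: ρ → (-5,4,4)
river: ρ → (4,4,-5)
closes: descent 0, river 4
min |a| on river = 3

3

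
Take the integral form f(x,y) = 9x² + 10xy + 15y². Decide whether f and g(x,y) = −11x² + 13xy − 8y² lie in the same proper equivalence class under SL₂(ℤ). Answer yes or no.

D₁ = -440, D₂ = -183
discriminants differ ⇒ not SL₂(ℤ)-equivalent

no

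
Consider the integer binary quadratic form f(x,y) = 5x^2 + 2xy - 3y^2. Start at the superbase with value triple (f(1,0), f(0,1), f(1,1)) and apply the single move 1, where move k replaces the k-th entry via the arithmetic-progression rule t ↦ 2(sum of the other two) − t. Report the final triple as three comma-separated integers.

start (5,-3,4) = (f(1,0),f(0,1),f(1,1))
replace slot 1: 2·((-3)+4) − 5 = -3 → (-3,-3,4)

-3,-3,4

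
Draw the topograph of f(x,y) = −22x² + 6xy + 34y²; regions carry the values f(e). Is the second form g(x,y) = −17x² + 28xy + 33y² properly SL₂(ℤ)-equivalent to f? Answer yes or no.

D₁ = 3028, D₂ = 3028
river cycle of f (length 26): (-22, 50, 6), (6, 46, -38), (-38, 30, 14), (14, 54, -2), (-2, 54, 14), (14, 30, -38), (-38, 46, 6), (6, 50, -22), (-22, 38, 18), (18, 34, -26), … (16 more)
river cycle of g (length 30): (33, 38, -12), (-12, 34, 39), (39, 44, -7), (-7, 54, 4), (4, 50, -33), (-33, 16, 21), (21, 26, -28), (-28, 30, 19), (19, 46, -12), (-12, 50, 11), … (20 more)
cycles differ ⇒ inequivalent

no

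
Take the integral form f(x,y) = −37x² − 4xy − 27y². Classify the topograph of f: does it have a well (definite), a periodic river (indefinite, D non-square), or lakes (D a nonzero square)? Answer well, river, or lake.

D = b²−4ac = (-4)² − 4·(-37)·(-27) = -3980
D < 0 ⇒ definite ⇒ every region one sign ⇒ single well

well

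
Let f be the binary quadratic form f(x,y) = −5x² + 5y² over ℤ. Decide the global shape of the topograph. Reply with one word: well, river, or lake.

D = b²−4ac = 0² − 4·(-5)·5 = 100
D = 10² is a perfect square ⇒ form factors over ℤ ⇒ lakes

lake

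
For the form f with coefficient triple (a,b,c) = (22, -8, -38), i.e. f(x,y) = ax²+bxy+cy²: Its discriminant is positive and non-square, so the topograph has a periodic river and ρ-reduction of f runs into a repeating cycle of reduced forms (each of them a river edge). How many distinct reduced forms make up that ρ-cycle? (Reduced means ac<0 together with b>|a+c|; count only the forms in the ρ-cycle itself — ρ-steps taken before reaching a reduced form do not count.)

D = 3408, ⌊√D⌋ = 58
descent: ρ → (-38,8,22)
descent: ρ → (22,36,-24)  [lands on river]
river: ρ → (-24,12,34)
river: ρ → (34,56,-2)
river: ρ → (-2,56,34)
river: ρ → (34,12,-24)
river: ρ → (-24,36,22)
river: ρ → (22,52,-8)
river: ρ → (-8,44,46)
river: ρ → (46,48,-6)
river: ρ → (-6,48,46)
river: ρ → (46,44,-8)
river: ρ → (-8,52,22)
ρ-cycle length = 12 (tail of 2 descent steps not counted)

12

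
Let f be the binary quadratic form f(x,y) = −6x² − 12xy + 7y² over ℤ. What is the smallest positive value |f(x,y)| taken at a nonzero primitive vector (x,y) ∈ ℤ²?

descent: ρ → (7,12,-6)  [lands on river]
river: ρ → (-6,12,7)
river: ρ → (7,16,-2)
river: ρ → (-2,16,7)
closes: descent 1, river 4
min |a| on river = 2

2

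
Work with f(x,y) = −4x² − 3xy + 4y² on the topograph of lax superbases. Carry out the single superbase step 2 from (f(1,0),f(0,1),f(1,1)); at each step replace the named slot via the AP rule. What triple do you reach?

start (-4,4,-3) = (f(1,0),f(0,1),f(1,1))
replace slot 2: 2·((-4)+(-3)) − 4 = -18 → (-4,-18,-3)

-4,-18,-3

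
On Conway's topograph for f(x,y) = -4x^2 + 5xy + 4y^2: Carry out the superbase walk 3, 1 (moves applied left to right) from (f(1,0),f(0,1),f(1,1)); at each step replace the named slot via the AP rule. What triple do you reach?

start (-4,4,5) = (f(1,0),f(0,1),f(1,1))
replace slot 3: 2·((-4)+4) − 5 = -5 → (-4,4,-5)
replace slot 1: 2·(4+(-5)) − (-4) = 2 → (2,4,-5)

2,4,-5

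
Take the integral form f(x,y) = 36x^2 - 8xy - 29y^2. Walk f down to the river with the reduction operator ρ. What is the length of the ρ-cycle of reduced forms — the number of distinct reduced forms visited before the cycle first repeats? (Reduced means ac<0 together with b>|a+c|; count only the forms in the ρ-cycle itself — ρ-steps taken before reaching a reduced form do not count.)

D = 4240, ⌊√D⌋ = 65
descent: ρ → (-29,8,36)  [lands on river]
river: ρ → (36,64,-1)
river: ρ → (-1,64,36)
river: ρ → (36,8,-29)
river: ρ → (-29,50,15)
river: ρ → (15,40,-44)
river: ρ → (-44,48,11)
river: ρ → (11,62,-9)
river: ρ → (-9,64,4)
river: ρ → (4,64,-9)
river: ρ → (-9,62,11)
river: ρ → (11,48,-44)
river: ρ → (-44,40,15)
river: ρ → (15,50,-29)
ρ-cycle length = 14 (tail of 1 descent step not counted)

14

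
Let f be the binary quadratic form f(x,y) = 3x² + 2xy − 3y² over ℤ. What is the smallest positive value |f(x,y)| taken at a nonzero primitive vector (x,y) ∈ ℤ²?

river: ρ → (-3,4,2)
river: ρ → (2,4,-3)
river: ρ → (-3,2,3)
river: ρ → (3,4,-2)
river: ρ → (-2,4,3)
river: ρ → (3,2,-3)
closes: descent 0, river 6
min |a| on river = 2

2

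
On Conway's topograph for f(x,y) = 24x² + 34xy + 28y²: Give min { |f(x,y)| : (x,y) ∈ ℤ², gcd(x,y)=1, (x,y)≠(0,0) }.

translate: b→-14 (≡34 mod 48), so (24,34,28)→(24,-14,18)
flip: (24,-14,18)→(18,14,24)
reduced (well bottom): (18,14,24) with a≤c, −a<b≤a
well minimum = a = 18

18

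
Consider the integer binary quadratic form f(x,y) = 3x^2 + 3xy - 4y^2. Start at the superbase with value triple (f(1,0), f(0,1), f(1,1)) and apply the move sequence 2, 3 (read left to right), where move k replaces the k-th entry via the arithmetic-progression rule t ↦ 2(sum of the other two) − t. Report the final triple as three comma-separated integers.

start (3,-4,2) = (f(1,0),f(0,1),f(1,1))
replace slot 2: 2·(3+2) − (-4) = 14 → (3,14,2)
replace slot 3: 2·(3+14) − 2 = 32 → (3,14,32)

3,14,32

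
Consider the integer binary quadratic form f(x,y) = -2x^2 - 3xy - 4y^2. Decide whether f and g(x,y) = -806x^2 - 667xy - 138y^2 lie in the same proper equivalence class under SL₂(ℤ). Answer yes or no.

D₁ = -23, D₂ = -23
f is negative-definite; reduce −f:
−f: translate: b→-1 (≡3 mod 4), so (2,3,4)→(2,-1,3)
−f: reduced (well bottom): (2,-1,3) with a≤c, −a<b≤a
flip sign back: reduced form of f is (-2,1,-3)
g is negative-definite; reduce −g:
−g: flip: (806,667,138)→(138,-667,806)
−g: translate: b→-115 (≡-667 mod 276), so (138,-667,806)→(138,-115,24)
−g: flip: (138,-115,24)→(24,115,138)
−g: translate: b→19 (≡115 mod 48), so (24,115,138)→(24,19,4)
−g: flip: (24,19,4)→(4,-19,24)
−g: translate: b→-3 (≡-19 mod 8), so (4,-19,24)→(4,-3,2)
−g: flip: (4,-3,2)→(2,3,4)
−g: translate: b→-1 (≡3 mod 4), so (2,3,4)→(2,-1,3)
−g: reduced (well bottom): (2,-1,3) with a≤c, −a<b≤a
flip sign back: reduced form of g is (-2,1,-3)
reduced forms (-2, 1, -3) vs (-2, 1, -3) ⇒ equivalent

yes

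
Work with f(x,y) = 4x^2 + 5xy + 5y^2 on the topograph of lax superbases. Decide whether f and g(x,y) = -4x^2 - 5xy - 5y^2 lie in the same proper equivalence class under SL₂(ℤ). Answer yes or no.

D₁ = -55, D₂ = -55
f: translate: b→-3 (≡5 mod 8), so (4,5,5)→(4,-3,4)
f: flip: (4,-3,4)→(4,3,4)
f: reduced (well bottom): (4,3,4) with a≤c, −a<b≤a
g is negative-definite; reduce −g:
−g: translate: b→-3 (≡5 mod 8), so (4,5,5)→(4,-3,4)
−g: flip: (4,-3,4)→(4,3,4)
−g: reduced (well bottom): (4,3,4) with a≤c, −a<b≤a
flip sign back: reduced form of g is (-4,-3,-4)
reduced forms (4, 3, 4) vs (-4, -3, -4) ⇒ inequivalent

no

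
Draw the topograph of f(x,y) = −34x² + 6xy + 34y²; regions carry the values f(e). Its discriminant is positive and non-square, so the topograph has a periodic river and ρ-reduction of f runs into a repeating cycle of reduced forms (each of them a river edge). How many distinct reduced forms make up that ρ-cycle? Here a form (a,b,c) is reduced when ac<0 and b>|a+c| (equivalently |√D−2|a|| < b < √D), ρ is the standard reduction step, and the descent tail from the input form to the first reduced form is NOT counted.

D = 4660, ⌊√D⌋ = 68
river: ρ → (34,62,-6)
river: ρ → (-6,58,54)
river: ρ → (54,50,-10)
river: ρ → (-10,50,54)
river: ρ → (54,58,-6)
river: ρ → (-6,62,34)
river: ρ → (34,6,-34)
river: ρ → (-34,62,6)
river: ρ → (6,58,-54)
river: ρ → (-54,50,10)
river: ρ → (10,50,-54)
river: ρ → (-54,58,6)
river: ρ → (6,62,-34)
river: ρ → (-34,6,34)
ρ-cycle length = 14 (tail of 0 descent steps not counted)

14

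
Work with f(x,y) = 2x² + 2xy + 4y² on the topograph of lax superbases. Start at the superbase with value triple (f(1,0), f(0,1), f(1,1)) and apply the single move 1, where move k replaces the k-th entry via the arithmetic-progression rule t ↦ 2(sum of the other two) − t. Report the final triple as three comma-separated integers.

start (2,4,8) = (f(1,0),f(0,1),f(1,1))
replace slot 1: 2·(4+8) − 2 = 22 → (22,4,8)

22,4,8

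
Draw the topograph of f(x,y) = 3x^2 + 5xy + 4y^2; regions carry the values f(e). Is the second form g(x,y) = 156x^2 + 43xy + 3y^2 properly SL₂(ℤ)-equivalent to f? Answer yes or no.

D₁ = -23, D₂ = -23
f: translate: b→-1 (≡5 mod 6), so (3,5,4)→(3,-1,2)
f: flip: (3,-1,2)→(2,1,3)
f: reduced (well bottom): (2,1,3) with a≤c, −a<b≤a
g: flip: (156,43,3)→(3,-43,156)
g: translate: b→-1 (≡-43 mod 6), so (3,-43,156)→(3,-1,2)
g: flip: (3,-1,2)→(2,1,3)
g: reduced (well bottom): (2,1,3) with a≤c, −a<b≤a
reduced forms (2, 1, 3) vs (2, 1, 3) ⇒ equivalent

yes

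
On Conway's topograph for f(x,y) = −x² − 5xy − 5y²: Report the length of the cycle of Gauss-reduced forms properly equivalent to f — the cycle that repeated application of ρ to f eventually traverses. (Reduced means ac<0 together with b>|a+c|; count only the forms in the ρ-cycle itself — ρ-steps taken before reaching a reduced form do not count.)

D = 5, ⌊√D⌋ = 2
descent: ρ → (-5,5,-1)
descent: ρ → (-1,1,1)  [lands on river]
river: ρ → (1,1,-1)
ρ-cycle length = 2 (tail of 2 descent steps not counted)

2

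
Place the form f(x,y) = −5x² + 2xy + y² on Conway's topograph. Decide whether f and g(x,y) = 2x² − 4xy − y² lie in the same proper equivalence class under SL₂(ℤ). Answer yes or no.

D₁ = 24, D₂ = 24
river cycle of f (length 2): (1, 4, -2), (-2, 4, 1)
river cycle of g (length 2): (-1, 4, 2), (2, 4, -1)
cycles differ ⇒ inequivalent

no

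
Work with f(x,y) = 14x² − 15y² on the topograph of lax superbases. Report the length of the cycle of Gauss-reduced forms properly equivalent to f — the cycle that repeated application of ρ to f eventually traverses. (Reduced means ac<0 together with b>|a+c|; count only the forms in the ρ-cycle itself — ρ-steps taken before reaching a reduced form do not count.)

D = 840, ⌊√D⌋ = 28
descent: ρ → (-15,0,14)
descent: ρ → (14,28,-1)  [lands on river]
river: ρ → (-1,28,14)
ρ-cycle length = 2 (tail of 2 descent steps not counted)

2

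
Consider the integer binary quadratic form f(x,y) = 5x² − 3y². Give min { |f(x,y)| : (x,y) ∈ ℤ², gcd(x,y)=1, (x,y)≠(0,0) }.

descent: ρ → (-3,6,2)  [lands on river]
river: ρ → (2,6,-3)
closes: descent 1, river 2
min |a| on river = 2

2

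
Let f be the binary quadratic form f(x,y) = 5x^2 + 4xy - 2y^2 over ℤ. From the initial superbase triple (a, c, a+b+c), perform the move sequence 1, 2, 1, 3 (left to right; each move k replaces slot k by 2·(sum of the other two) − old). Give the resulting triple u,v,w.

start (5,-2,7) = (f(1,0),f(0,1),f(1,1))
replace slot 1: 2·((-2)+7) − 5 = 5 → (5,-2,7)
replace slot 2: 2·(5+7) − (-2) = 26 → (5,26,7)
replace slot 1: 2·(26+7) − 5 = 61 → (61,26,7)
replace slot 3: 2·(61+26) − 7 = 167 → (61,26,167)

61,26,167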